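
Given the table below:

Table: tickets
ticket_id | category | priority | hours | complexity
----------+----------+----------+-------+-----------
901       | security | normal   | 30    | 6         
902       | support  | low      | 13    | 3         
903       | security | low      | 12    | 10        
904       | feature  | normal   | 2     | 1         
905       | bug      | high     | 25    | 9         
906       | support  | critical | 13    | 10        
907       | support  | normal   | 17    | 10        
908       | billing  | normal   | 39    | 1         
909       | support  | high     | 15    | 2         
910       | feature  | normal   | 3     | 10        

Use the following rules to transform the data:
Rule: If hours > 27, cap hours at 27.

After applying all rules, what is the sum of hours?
154

Step 1: 2 records have hours > 27
Step 2: These records originally summed to 69
Step 3: After capping: 2 × 27 = 54
Step 4: Unaffected records sum: 100
Step 5: Final sum = 54 + 100 = 154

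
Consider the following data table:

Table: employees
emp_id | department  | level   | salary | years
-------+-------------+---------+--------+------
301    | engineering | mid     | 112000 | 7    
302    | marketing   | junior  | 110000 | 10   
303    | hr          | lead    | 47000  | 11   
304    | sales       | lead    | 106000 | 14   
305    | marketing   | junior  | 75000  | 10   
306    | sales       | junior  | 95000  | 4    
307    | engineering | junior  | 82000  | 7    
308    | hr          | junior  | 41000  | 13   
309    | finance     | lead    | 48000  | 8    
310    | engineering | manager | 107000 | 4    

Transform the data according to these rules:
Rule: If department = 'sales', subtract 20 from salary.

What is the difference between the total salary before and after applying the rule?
40

Step 1: Original sum of salary = 823000
Step 2: 2 records have department = 'sales'
Step 3: Each affected record changes by -20
Step 4: Total change = 2 × -20 = -40
Step 5: New sum = 823000 + -40 = 822960
Step 6: Difference = |822960 - 823000| = 40
        (Sum decreased by 40)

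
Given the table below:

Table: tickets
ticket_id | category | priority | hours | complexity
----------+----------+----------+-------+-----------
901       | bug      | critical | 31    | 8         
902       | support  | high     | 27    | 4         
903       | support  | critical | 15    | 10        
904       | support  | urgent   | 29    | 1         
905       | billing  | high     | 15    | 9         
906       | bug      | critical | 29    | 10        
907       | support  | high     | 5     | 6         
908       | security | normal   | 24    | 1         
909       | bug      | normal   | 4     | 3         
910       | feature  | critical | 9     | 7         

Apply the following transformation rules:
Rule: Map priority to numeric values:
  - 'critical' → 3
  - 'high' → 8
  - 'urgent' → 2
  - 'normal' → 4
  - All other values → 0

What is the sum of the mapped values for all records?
46

Step 1: Apply mapping to each record
Step 2: Count by status:
  'critical': 4 records × 3 = 12
  'high': 3 records × 8 = 24
  'urgent': 1 records × 2 = 2
  'normal': 2 records × 4 = 8
Step 3: Sum all mapped values = 46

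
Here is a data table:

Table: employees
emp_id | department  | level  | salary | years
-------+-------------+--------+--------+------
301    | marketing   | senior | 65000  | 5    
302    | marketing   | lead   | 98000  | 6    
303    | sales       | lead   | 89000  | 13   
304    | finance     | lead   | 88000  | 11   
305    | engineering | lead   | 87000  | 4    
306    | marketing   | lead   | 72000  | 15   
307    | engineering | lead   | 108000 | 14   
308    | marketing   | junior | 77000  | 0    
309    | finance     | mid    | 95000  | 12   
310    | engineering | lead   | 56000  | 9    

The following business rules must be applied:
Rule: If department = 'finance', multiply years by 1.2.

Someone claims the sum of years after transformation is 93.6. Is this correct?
Yes, the result is correct.

Step 1: Calculate the correct sum after transformation
Step 2: Apply multiplier 1.2 to records where department = 'finance'
Step 3: Correct result = 93.6
Step 4: Claimed result = 93.6
Step 5: 93.6 = 93.6 ✓
Conclusion: The claimed result is correct.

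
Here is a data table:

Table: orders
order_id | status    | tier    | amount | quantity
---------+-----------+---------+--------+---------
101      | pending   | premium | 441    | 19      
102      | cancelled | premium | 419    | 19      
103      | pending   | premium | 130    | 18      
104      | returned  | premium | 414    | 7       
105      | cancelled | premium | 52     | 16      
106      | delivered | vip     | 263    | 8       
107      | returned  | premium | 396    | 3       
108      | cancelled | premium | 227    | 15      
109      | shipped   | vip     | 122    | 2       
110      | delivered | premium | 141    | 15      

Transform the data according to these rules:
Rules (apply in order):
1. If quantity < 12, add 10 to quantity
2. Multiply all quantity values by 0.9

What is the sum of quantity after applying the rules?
145.8

Step 1: Apply Rule 1 - Add 10 to records with quantity < 12
  - 4 records affected: 20 + (4 × 10) = 60
  - Unaffected records: 102
  - Sum after Rule 1: 162
Step 2: Apply Rule 2 - Multiply all by 0.9
  - 162 × 0.9 = 145.8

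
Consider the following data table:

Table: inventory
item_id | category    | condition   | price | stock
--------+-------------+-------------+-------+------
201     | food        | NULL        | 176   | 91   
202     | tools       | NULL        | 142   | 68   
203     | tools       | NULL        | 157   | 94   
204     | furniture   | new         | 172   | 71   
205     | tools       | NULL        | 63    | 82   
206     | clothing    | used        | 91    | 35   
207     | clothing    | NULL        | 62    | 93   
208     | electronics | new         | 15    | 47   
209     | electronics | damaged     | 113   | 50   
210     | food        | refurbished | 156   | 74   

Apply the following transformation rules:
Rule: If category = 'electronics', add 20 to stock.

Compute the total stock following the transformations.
745

Step 1: Count records where category = 'electronics': 2
Step 2: Total bonus added: 2 × 20 = 40
Step 3: Original sum of stock: 705
Step 4: Final sum = 705 + 40 = 745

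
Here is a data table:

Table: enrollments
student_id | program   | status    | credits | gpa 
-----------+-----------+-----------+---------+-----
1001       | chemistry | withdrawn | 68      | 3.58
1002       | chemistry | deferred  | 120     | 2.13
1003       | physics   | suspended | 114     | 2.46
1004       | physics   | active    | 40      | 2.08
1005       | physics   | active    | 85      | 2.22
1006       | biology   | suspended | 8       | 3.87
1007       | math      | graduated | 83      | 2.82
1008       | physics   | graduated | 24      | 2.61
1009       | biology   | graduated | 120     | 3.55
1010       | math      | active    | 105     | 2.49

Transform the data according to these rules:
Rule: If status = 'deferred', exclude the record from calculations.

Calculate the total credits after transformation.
647

Step 1: Identify records where status = 'deferred'
Step 2: The excluded records sum to 120
Step 3: Original total credits = 767
Step 4: Remaining total = 767 - 120 = 647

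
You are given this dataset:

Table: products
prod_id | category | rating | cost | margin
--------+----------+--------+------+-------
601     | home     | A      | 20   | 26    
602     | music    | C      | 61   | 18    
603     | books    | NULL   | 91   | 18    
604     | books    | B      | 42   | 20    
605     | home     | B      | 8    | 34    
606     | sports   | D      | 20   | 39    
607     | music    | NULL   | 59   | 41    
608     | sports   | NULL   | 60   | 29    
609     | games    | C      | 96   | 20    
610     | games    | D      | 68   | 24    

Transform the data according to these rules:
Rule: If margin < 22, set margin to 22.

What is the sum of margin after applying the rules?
281

Step 1: 4 records have margin < 22
Step 2: These records originally summed to 76
Step 3: After setting to minimum: 4 × 22 = 88
Step 4: Unaffected records sum: 193
Step 5: Final sum = 88 + 193 = 281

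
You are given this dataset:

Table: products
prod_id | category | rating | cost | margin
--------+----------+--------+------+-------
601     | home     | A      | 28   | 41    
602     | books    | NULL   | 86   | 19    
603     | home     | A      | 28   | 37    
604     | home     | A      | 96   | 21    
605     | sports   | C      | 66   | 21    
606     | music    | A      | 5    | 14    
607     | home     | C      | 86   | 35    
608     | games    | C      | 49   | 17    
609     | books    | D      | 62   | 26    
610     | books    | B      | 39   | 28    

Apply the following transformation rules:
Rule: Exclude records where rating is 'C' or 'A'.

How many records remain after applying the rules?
3

Step 1: Count records to exclude
  - 3 (C) + 4 (A) = 7 records
Step 2: Total records: 10
Step 3: Remaining = 10 - 7 = 3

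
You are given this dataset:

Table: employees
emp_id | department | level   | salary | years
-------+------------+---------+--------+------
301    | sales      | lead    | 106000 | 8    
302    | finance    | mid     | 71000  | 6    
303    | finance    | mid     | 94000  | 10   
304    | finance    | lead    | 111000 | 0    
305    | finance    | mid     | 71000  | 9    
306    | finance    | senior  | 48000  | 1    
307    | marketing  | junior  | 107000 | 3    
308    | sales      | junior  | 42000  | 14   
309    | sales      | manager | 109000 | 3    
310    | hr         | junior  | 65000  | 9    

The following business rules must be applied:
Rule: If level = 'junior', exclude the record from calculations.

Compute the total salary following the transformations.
610000

Step 1: Identify records where level = 'junior'
Step 2: The excluded records sum to 214000
Step 3: Original total salary = 824000
Step 4: Remaining total = 824000 - 214000 = 610000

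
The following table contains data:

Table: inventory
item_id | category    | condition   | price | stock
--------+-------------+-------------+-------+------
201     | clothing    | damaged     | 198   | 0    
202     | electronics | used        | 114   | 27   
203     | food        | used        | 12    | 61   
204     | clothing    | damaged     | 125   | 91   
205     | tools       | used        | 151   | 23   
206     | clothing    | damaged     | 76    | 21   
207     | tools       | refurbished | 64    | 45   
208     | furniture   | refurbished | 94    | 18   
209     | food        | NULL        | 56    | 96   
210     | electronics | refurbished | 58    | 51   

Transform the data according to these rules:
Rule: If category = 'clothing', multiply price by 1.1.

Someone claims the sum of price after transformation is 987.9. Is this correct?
Yes, the result is correct.

Step 1: Calculate the correct sum after transformation
Step 2: Apply multiplier 1.1 to records where category = 'clothing'
Step 3: Correct result = 987.9
Step 4: Claimed result = 987.9
Step 5: 987.9 = 987.9 ✓
Conclusion: The claimed result is correct.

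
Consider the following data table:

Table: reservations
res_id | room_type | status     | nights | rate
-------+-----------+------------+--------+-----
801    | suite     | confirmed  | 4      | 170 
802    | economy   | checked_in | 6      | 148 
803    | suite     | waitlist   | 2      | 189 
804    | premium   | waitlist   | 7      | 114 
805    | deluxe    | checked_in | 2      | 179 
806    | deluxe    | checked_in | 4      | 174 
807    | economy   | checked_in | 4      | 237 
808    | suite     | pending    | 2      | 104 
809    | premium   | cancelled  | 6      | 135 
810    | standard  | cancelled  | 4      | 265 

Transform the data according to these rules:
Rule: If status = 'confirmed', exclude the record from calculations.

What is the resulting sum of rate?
1545

Step 1: Identify records where status = 'confirmed'
Step 2: The excluded records sum to 170
Step 3: Original total rate = 1715
Step 4: Remaining total = 1715 - 170 = 1545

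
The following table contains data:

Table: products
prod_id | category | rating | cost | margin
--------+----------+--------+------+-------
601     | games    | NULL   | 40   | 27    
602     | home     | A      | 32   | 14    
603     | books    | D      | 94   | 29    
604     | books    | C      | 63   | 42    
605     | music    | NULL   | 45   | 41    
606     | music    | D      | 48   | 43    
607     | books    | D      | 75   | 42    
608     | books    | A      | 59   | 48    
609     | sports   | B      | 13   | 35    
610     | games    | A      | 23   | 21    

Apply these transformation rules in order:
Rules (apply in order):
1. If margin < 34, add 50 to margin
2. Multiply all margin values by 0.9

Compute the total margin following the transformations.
487.8

Step 1: Apply Rule 1 - Add 50 to records with margin < 34
  - 4 records affected: 91 + (4 × 50) = 291
  - Unaffected records: 251
  - Sum after Rule 1: 542
Step 2: Apply Rule 2 - Multiply all by 0.9
  - 542 × 0.9 = 487.8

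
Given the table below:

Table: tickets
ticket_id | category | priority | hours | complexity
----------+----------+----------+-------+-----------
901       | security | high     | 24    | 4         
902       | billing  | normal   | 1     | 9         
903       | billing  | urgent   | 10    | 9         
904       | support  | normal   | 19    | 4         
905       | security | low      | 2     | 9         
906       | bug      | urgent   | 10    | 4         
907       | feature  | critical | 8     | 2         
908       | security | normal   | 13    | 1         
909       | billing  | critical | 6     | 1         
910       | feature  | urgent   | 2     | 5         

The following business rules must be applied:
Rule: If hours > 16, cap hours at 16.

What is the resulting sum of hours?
84

Step 1: 2 records have hours > 16
Step 2: These records originally summed to 43
Step 3: After capping: 2 × 16 = 32
Step 4: Unaffected records sum: 52
Step 5: Final sum = 32 + 52 = 84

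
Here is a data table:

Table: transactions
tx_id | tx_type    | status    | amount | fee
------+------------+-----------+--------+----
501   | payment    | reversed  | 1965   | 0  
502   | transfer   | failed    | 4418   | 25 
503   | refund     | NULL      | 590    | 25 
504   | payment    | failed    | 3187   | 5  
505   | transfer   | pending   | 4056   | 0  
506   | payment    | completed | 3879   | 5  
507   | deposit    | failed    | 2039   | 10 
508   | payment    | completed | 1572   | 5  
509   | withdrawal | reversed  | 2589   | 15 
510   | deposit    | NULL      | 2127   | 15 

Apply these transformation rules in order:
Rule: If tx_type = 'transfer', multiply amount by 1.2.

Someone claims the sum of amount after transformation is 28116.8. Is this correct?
Yes, the result is correct.

Step 1: Calculate the correct sum after transformation
Step 2: Apply multiplier 1.2 to records where tx_type = 'transfer'
Step 3: Correct result = 28116.8
Step 4: Claimed result = 28116.8
Step 5: 28116.8 = 28116.8 ✓
Conclusion: The claimed result is correct.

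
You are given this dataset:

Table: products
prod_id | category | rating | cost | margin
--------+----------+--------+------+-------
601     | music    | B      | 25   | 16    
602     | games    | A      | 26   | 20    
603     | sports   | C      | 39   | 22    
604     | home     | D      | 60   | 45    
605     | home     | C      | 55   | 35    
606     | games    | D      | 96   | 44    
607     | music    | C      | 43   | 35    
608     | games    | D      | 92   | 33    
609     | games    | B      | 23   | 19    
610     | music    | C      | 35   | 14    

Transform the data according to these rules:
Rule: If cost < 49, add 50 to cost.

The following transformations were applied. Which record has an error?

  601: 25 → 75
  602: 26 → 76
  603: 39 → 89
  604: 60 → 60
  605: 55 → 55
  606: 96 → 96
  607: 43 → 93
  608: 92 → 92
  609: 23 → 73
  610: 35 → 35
Record 610 has an error. The correct transformed value should be 85, not 35.

Step 1: Check each record against the rule
Step 2: Record 610 has cost = 35
Step 3: Since 35 < 49, the bonus should have been applied
Step 4: Correct value = 85, but claimed value = 35
Conclusion: Record 610 has the error.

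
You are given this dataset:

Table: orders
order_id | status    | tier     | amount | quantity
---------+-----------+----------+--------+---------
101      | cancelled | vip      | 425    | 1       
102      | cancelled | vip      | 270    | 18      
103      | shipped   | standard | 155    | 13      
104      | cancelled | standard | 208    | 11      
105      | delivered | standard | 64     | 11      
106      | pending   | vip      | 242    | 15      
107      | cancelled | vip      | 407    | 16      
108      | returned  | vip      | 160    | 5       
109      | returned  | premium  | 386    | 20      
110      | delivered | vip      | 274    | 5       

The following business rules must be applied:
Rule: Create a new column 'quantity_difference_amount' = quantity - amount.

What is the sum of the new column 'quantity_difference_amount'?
-2476

Step 1: For each record, compute quantity - amount
Example calculations:
  1 - 425 = -424
  18 - 270 = -252
  13 - 155 = -142
  ...
Step 2: Sum all derived values
Step 3: Total = -2476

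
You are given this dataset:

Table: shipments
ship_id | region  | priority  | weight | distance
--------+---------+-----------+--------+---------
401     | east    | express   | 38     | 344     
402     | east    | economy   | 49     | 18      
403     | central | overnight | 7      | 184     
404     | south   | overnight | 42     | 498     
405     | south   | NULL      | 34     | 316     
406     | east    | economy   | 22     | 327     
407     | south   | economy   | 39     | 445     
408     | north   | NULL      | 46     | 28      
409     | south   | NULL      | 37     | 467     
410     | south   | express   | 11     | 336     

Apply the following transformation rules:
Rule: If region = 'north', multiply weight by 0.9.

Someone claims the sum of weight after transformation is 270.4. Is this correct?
No, the correct result is 320.4.

Step 1: Calculate the correct sum after transformation
Step 2: Apply multiplier 0.9 to records where region = 'north'
Step 3: Correct result = 320.4
Step 4: Claimed result = 270.4
Step 5: 320.4 ≠ 270.4
Conclusion: The claimed result is incorrect. The correct answer is 320.4.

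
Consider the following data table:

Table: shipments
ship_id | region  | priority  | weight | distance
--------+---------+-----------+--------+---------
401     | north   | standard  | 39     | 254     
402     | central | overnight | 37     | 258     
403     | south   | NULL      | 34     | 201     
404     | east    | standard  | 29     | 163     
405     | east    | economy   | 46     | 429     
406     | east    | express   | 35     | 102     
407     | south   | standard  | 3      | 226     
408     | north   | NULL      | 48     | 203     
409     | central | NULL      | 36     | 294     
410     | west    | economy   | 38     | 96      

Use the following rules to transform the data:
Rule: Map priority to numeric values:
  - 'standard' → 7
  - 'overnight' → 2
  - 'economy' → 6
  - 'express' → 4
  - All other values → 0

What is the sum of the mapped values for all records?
39

Step 1: Apply mapping to each record
Step 2: Count by status:
  'standard': 3 records × 7 = 21
  'overnight': 1 records × 2 = 2
  'economy': 2 records × 6 = 12
  'express': 1 records × 4 = 4
Step 3: Sum all mapped values = 39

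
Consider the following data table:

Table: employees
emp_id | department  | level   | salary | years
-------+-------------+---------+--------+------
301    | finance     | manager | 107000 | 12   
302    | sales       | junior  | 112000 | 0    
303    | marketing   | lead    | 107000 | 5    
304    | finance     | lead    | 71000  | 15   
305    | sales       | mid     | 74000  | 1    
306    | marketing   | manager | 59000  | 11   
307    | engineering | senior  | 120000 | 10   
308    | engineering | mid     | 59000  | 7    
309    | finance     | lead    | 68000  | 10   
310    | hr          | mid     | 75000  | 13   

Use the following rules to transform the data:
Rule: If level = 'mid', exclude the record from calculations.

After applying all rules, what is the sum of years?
63

Step 1: Identify records where level = 'mid'
Step 2: The excluded records sum to 21
Step 3: Original total years = 84
Step 4: Remaining total = 84 - 21 = 63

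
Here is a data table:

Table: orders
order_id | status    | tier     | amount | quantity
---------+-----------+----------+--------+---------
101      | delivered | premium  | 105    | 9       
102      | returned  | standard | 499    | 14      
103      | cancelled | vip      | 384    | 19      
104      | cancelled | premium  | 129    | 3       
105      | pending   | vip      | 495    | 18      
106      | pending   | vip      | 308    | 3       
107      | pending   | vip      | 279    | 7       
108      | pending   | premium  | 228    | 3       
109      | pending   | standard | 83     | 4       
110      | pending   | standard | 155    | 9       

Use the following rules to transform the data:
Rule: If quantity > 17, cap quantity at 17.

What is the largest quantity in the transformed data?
17

Step 1: Original maximum quantity = 19
Step 2: Apply cap at 17
Step 3: 2 records had quantity > 17 and were capped
Step 4: Maximum after transformation = 17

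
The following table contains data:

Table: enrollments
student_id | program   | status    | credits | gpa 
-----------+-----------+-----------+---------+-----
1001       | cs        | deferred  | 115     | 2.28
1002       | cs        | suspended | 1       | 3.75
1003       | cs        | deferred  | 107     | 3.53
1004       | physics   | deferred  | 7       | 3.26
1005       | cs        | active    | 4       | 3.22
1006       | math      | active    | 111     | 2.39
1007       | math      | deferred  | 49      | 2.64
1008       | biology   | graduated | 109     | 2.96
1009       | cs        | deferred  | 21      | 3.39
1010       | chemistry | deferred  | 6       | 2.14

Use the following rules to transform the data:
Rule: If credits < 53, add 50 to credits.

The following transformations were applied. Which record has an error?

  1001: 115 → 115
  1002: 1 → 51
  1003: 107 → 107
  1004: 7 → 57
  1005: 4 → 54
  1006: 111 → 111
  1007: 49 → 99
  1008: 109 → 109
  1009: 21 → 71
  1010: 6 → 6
Record 1010 has an error. The correct transformed value should be 56, not 6.

Step 1: Check each record against the rule
Step 2: Record 1010 has credits = 6
Step 3: Since 6 < 53, the bonus should have been applied
Step 4: Correct value = 56, but claimed value = 6
Conclusion: Record 1010 has the error.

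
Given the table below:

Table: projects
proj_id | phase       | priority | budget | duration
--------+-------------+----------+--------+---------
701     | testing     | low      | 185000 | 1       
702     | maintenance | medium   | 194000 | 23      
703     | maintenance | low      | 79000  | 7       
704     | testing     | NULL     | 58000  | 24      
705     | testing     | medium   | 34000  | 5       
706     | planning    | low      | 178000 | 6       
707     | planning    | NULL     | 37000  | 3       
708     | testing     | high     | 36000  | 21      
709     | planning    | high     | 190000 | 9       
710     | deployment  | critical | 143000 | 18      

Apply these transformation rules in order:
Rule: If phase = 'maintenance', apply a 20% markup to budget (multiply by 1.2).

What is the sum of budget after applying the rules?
1188600.0

Step 1: Records with phase = 'maintenance' have total budget = 273000
Step 2: Apply multiplier: 273000 × 1.2 = 327600.0
Step 3: Other records total: 861000
Step 4: Final sum = 327600.0 + 861000 = 1188600.0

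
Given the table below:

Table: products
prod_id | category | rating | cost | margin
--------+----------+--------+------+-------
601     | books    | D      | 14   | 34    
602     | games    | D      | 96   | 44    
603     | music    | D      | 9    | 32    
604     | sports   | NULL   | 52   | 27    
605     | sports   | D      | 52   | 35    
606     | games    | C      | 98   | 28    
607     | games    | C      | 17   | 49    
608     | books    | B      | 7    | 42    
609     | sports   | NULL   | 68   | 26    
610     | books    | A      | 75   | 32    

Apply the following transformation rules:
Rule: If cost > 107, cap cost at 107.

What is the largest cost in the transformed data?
98

Step 1: Original maximum cost = 98
Step 2: Check cap of 107 against maximum
Step 3: No records exceed the cap (max 98 <= cap 107), so no capping applies
Step 4: Maximum after transformation = 98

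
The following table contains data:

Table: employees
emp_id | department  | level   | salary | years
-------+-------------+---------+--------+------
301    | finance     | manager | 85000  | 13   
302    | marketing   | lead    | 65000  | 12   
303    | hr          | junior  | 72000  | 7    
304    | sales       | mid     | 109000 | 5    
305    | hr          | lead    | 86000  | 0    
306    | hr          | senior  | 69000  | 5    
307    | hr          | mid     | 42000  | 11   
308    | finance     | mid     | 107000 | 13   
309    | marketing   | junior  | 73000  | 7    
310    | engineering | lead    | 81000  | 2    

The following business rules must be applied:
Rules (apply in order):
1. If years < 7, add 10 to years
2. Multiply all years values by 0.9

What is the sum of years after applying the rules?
103.5

Step 1: Apply Rule 1 - Add 10 to records with years < 7
  - 4 records affected: 12 + (4 × 10) = 52
  - Unaffected records: 63
  - Sum after Rule 1: 115
Step 2: Apply Rule 2 - Multiply all by 0.9
  - 115 × 0.9 = 103.5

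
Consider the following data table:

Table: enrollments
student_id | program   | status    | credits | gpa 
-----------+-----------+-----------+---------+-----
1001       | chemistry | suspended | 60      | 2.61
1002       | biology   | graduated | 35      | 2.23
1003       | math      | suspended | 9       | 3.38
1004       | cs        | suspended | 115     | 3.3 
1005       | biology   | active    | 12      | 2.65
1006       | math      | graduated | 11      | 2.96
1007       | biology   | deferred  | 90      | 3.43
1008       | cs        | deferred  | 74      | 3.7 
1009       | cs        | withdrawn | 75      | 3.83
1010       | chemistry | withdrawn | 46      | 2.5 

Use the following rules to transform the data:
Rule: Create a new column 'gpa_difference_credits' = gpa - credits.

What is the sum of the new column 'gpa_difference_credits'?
-496.41

Step 1: For each record, compute gpa - credits
Example calculations:
  2.61 - 60 = -57.39
  2.23 - 35 = -32.77
  3.38 - 9 = -5.62
  ...
Step 2: Sum all derived values
Step 3: Total = -496.41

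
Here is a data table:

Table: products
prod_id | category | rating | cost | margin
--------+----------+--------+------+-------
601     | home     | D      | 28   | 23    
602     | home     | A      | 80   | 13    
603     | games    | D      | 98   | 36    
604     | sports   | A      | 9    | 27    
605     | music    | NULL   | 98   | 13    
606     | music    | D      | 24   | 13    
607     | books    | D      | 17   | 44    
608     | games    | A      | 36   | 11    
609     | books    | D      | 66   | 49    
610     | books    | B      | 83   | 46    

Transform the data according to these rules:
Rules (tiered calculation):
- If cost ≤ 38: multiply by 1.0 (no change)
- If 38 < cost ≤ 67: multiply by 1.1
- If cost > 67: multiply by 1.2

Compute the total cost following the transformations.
617.4

Step 1: Tier 1 (cost ≤ 38): 5 records, sum = 114 × 1.0 = 114.0
Step 2: Tier 2 (38 < cost ≤ 67): 1 records, sum = 66 × 1.1 = 72.6
Step 3: Tier 3 (cost > 67): 4 records, sum = 359 × 1.2 = 430.8
Step 4: Final sum = 114.0 + 72.6 + 430.8 = 617.4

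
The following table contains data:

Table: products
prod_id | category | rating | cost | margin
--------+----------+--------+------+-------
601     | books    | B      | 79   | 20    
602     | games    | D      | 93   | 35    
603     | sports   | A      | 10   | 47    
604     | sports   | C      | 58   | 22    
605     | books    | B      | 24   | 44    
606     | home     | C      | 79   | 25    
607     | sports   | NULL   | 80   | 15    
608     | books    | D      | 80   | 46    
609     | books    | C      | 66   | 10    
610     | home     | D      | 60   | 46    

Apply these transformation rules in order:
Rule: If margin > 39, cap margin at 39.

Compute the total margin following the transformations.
283

Step 1: 4 records have margin > 39
Step 2: These records originally summed to 183
Step 3: After capping: 4 × 39 = 156
Step 4: Unaffected records sum: 127
Step 5: Final sum = 156 + 127 = 283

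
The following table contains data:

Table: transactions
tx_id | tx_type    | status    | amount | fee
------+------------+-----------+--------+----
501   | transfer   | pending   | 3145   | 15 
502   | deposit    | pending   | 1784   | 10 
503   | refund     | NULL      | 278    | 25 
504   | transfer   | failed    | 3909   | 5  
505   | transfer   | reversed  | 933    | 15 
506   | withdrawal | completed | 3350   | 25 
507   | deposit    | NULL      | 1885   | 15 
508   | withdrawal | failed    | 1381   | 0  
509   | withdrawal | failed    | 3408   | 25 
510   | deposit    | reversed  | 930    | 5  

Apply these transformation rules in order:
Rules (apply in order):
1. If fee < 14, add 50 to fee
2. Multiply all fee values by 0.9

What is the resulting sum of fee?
306.0

Step 1: Apply Rule 1 - Add 50 to records with fee < 14
  - 4 records affected: 20 + (4 × 50) = 220
  - Unaffected records: 120
  - Sum after Rule 1: 340
Step 2: Apply Rule 2 - Multiply all by 0.9
  - 340 × 0.9 = 306.0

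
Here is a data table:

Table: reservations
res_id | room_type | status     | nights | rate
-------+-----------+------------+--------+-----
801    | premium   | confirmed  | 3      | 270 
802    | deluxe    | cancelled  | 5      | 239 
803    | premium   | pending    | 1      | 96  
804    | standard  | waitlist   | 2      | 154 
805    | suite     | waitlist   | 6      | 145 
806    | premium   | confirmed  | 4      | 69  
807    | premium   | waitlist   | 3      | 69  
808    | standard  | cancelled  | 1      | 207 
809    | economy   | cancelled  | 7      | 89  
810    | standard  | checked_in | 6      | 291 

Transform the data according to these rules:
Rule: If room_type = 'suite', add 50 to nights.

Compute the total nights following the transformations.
88

Step 1: Count records where room_type = 'suite': 1
Step 2: Total bonus added: 1 × 50 = 50
Step 3: Original sum of nights: 38
Step 4: Final sum = 38 + 50 = 88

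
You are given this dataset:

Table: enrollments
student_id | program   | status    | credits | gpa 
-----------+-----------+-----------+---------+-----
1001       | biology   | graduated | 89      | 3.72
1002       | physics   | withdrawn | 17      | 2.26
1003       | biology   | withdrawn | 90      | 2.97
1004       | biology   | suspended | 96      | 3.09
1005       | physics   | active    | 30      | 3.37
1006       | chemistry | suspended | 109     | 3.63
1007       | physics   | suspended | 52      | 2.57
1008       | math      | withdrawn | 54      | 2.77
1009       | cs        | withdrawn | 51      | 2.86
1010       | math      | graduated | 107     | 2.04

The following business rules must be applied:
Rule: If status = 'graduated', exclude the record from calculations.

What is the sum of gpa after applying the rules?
23.52

Step 1: Identify records where status = 'graduated'
Step 2: The excluded records sum to 5.76
Step 3: Original total gpa = 29.28
Step 4: Remaining total = 29.28 - 5.76 = 23.52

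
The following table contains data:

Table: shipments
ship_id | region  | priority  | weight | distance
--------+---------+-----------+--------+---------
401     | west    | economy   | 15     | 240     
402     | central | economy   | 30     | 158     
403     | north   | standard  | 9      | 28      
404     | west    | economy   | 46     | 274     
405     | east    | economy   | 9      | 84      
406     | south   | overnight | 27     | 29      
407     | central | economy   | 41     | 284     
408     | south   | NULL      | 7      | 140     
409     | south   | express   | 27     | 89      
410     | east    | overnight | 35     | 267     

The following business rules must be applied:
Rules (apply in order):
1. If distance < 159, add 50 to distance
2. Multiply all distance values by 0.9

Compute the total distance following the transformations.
1703.7

Step 1: Apply Rule 1 - Add 50 to records with distance < 159
  - 6 records affected: 528 + (6 × 50) = 828
  - Unaffected records: 1065
  - Sum after Rule 1: 1893
Step 2: Apply Rule 2 - Multiply all by 0.9
  - 1893 × 0.9 = 1703.7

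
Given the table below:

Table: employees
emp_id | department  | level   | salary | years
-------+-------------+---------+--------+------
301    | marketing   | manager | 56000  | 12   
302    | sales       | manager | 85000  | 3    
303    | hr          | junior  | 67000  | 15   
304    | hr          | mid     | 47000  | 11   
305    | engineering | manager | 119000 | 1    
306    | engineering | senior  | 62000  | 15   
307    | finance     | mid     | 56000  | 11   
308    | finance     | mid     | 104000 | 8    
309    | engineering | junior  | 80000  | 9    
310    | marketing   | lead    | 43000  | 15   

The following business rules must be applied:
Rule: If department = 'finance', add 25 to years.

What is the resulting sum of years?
150

Step 1: Count records where department = 'finance': 2
Step 2: Total bonus added: 2 × 25 = 50
Step 3: Original sum of years: 100
Step 4: Final sum = 100 + 50 = 150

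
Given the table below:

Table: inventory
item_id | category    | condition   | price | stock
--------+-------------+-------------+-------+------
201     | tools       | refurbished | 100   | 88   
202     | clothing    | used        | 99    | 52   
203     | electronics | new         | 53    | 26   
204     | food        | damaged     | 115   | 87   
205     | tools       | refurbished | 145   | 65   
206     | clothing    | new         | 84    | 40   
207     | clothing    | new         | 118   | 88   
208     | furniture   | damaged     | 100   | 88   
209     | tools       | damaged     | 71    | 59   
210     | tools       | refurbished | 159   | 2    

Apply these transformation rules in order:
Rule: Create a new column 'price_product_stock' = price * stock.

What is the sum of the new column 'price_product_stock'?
61807

Step 1: For each record, compute price * stock
Example calculations:
  100 * 88 = 8800
  99 * 52 = 5148
  53 * 26 = 1378
  ...
Step 2: Sum all derived values
Step 3: Total = 61807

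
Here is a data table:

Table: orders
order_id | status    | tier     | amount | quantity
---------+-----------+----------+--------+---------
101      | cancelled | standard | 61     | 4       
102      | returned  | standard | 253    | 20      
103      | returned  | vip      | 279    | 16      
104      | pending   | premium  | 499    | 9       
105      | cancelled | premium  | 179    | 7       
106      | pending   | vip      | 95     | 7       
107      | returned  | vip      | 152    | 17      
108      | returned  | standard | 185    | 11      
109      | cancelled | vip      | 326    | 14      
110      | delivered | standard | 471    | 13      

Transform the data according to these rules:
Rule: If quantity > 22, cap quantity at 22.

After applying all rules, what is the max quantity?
20

Step 1: Original maximum quantity = 20
Step 2: Check cap of 22 against maximum
Step 3: No records exceed the cap (max 20 <= cap 22), so no capping applies
Step 4: Maximum after transformation = 20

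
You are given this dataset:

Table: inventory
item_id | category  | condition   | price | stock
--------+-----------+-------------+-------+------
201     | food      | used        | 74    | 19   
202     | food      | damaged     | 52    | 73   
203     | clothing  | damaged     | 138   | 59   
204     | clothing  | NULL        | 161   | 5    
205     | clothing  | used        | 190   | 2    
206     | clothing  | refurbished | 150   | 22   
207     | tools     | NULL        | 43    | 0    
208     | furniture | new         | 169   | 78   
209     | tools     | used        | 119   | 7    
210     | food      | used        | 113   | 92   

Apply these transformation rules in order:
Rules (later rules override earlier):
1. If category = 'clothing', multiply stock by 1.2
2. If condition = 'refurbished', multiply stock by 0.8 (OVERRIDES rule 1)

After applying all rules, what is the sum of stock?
365.8

Step 1: Rule 2 takes priority for records with condition = 'refurbished'
  - 1 records: 22 × 0.8 = 17.6
Step 2: Rule 1 applies to remaining records with category = 'clothing'
  - 3 records: 66 × 1.2 = 79.2
Step 3: Other records unchanged: 269
Step 4: Final sum = 17.6 + 79.2 + 269 = 365.8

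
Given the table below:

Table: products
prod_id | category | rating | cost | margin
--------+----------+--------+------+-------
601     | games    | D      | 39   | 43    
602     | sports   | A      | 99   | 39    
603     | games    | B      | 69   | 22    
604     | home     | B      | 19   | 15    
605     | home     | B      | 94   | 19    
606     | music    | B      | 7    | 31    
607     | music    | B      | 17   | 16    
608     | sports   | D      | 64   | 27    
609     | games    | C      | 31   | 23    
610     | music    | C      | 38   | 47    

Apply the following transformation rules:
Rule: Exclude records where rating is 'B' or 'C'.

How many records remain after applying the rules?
3

Step 1: Count records to exclude
  - 5 (B) + 2 (C) = 7 records
Step 2: Total records: 10
Step 3: Remaining = 10 - 7 = 3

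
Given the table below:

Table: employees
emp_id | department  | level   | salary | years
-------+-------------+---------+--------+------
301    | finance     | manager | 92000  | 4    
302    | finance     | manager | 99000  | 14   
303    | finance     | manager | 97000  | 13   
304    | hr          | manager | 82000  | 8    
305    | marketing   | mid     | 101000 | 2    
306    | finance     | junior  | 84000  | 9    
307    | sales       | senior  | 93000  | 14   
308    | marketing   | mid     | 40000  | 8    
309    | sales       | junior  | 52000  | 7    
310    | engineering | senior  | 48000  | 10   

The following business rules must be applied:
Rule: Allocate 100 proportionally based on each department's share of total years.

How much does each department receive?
engineering: 11.24, finance: 44.94, hr: 8.99, marketing: 11.24, sales: 23.6

Step 1: Calculate total years = 89
Step 2: Calculate each department's proportion:
  engineering: 10/89 = 11.24% → 11.24
  finance: 40/89 = 44.94% → 44.94
  hr: 8/89 = 8.99% → 8.99
  marketing: 10/89 = 11.24% → 11.24
  sales: 21/89 = 23.60% → 23.6
Step 3: Verify: sum of allocations ≈ 100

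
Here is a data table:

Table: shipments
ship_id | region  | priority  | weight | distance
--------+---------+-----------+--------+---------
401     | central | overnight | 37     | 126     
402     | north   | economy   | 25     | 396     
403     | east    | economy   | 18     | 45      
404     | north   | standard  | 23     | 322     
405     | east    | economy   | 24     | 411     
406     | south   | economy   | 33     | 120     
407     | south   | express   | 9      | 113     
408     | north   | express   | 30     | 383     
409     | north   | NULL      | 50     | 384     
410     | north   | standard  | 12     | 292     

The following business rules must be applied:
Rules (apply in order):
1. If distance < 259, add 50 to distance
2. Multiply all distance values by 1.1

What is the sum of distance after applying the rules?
3071.2

Step 1: Apply Rule 1 - Add 50 to records with distance < 259
  - 4 records affected: 404 + (4 × 50) = 604
  - Unaffected records: 2188
  - Sum after Rule 1: 2792
Step 2: Apply Rule 2 - Multiply all by 1.1
  - 2792 × 1.1 = 3071.2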